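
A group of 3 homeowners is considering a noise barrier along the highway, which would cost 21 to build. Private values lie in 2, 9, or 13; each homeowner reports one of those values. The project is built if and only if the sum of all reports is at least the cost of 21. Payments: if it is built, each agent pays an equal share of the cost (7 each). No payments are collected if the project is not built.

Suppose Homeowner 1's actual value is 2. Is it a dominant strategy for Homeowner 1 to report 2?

Yes

Check each profile of the others' reports and compare truth against every alternative report.
Others report (2, 13): truth gives 0, best alternative gives -5.
Others report (9, 9): truth gives 0, best alternative gives -5.
Others report (13, 2): truth gives 0, best alternative gives -5.
Others report (9, 13): truth gives -5, best alternative gives -5.
Others report (13, 9): truth gives -5, best alternative gives -5.
Others report (13, 13): truth gives -5, best alternative gives -5.
(Remaining 3 profiles checked similarly; truth is weakly best in each.)
In every case the truthful report is at least as good as any alternative, so it is a dominant strategy.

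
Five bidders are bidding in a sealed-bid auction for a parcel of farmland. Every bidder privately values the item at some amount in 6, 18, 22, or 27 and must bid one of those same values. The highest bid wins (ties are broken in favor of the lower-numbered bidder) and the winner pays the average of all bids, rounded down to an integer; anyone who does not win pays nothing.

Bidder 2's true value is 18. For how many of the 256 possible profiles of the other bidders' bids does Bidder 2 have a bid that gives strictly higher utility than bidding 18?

Others bid (6, 6, 6, 22): truth gives 0; bid 22 gives 6 > 0. Violating.
Others bid (6, 6, 6, 27): truth gives 0; bid 27 gives 4 > 0. Violating.
Others bid (6, 6, 18, 22): truth gives 0; bid 22 gives 4 > 0. Violating.
Others bid (6, 6, 18, 27): truth gives 0; bid 27 gives 2 > 0. Violating.
Others bid (6, 6, 6, 6): truth gives 10; no alternative beats it.
Others bid (6, 6, 6, 18): truth gives 8; no alternative beats it.
(Checking all 256 profiles: 59 have a profitable deviation, 197 do not.)

59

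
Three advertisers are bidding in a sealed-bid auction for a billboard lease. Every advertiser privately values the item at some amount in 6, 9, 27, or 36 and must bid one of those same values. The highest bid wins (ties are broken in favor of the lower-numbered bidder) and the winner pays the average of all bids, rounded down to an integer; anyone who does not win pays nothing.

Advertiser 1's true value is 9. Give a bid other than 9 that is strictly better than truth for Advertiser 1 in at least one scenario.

Suppose Advertiser 2 bids 6 and Advertiser 3 bids 6.
Bid 9: wins, pays 7, utility 9 - 7 = 2.
Bid 6: wins, pays 6, utility 9 - 6 = 3.
So bidding 6 beats truth here (3 > 2).

6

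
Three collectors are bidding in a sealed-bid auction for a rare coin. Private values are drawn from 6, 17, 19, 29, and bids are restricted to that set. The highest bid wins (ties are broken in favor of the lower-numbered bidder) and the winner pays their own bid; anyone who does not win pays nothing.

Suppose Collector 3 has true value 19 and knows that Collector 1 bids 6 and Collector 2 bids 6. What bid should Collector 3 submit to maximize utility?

17

Bid 6: loses, pays 0, utility 0.
Bid 17: wins, pays 17, utility 19 - 17 = 2.
Bid 19: wins, pays 19, utility 19 - 19 = 0.
Bid 29: wins, pays 29, utility 19 - 29 = -10.
The best choice is 17 with utility 2.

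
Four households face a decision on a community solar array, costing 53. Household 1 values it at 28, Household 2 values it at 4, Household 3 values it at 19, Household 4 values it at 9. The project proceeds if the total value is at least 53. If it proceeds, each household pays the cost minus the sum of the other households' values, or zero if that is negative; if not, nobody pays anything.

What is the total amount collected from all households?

35

Total value 60 ≥ cost 53, so it is built.
Household 1: others sum to 32; max(0, 53 - 32) = 21.
Household 2: others sum to 56; max(0, 53 - 56) = 0.
Household 3: others sum to 41; max(0, 53 - 41) = 12.
Household 4: others sum to 51; max(0, 53 - 51) = 2.
Total collected = 21 + 0 + 12 + 2 = 35.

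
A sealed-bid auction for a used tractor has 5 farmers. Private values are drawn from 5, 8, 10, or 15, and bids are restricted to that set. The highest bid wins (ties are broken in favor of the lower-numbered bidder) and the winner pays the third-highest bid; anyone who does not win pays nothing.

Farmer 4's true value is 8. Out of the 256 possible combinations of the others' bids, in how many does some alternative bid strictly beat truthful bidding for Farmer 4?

Others bid (5, 5, 5, 10): truth gives 0; bid 10 gives 3 > 0. Violating.
Others bid (5, 5, 5, 15): truth gives 0; bid 15 gives 3 > 0. Violating.
Others bid (5, 5, 8, 5): truth gives 0; bid 10 gives 3 > 0. Violating.
Others bid (5, 5, 10, 5): truth gives 0; bid 15 gives 3 > 0. Violating.
Others bid (5, 5, 5, 5): truth gives 3; no alternative beats it.
Others bid (5, 5, 5, 8): truth gives 3; no alternative beats it.
(Checking all 256 profiles: 8 have a profitable deviation, 248 do not.)

8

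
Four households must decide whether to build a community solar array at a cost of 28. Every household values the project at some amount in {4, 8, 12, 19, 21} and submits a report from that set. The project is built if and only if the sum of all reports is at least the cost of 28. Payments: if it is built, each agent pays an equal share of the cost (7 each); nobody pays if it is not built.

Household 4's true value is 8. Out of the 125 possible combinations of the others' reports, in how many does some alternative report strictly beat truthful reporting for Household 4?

Others report (4, 4, 4): truth gives 0; report 19 gives 1 > 0. Violating.
Others report (4, 4, 8): truth gives 0; report 12 gives 1 > 0. Violating.
Others report (4, 8, 4): truth gives 0; report 12 gives 1 > 0. Violating.
Others report (8, 4, 4): truth gives 0; report 12 gives 1 > 0. Violating.
Others report (4, 4, 12): truth gives 1; no alternative beats it.
Others report (4, 4, 19): truth gives 1; no alternative beats it.
(Checking all 125 profiles: 4 have a profitable deviation, 121 do not.)

4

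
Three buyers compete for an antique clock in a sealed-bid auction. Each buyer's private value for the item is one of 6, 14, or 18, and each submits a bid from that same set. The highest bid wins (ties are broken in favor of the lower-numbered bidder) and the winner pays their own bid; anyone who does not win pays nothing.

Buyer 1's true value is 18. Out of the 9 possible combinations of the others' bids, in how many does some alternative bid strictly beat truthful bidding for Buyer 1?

4

Others bid (6, 6): truth gives 0; bid 6 gives 12 > 0. Violating.
Others bid (6, 14): truth gives 0; bid 14 gives 4 > 0. Violating.
Others bid (14, 6): truth gives 0; bid 14 gives 4 > 0. Violating.
Others bid (14, 14): truth gives 0; bid 14 gives 4 > 0. Violating.
Others bid (6, 18): truth gives 0; no alternative beats it.
Others bid (14, 18): truth gives 0; no alternative beats it.
(Checking all 9 profiles: 4 have a profitable deviation, 5 do not.)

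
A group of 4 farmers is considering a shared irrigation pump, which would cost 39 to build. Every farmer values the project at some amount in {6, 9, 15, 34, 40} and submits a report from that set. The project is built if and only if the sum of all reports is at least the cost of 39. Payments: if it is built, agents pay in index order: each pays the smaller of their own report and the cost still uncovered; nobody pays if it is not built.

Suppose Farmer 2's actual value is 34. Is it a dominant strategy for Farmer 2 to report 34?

Consider the case where Farmer 1 reports 6, Farmer 3 reports 6 and Farmer 4 reports 15.
Truthful report 34: project built, pays 33, utility 34 - 33 = 1.
Report 15 instead: project built, pays 15, utility 34 - 15 = 19.
Since 19 > 1, reporting 15 is strictly better here, so truthful reporting is not dominant.

No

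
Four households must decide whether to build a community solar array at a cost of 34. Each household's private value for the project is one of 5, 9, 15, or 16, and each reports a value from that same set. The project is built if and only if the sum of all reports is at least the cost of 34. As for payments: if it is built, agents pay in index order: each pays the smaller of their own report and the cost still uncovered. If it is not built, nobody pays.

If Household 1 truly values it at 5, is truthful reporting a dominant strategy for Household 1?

Yes

Check each profile of the others' reports and compare truth against every alternative report.
Others report (5, 5, 15): truth gives 0, best alternative gives -4.
Others report (5, 5, 16): truth gives 0, best alternative gives -4.
Others report (5, 9, 15): truth gives 0, best alternative gives -4.
Others report (5, 9, 16): truth gives 0, best alternative gives -4.
Others report (5, 15, 5): truth gives 0, best alternative gives -4.
Others report (5, 15, 9): truth gives 0, best alternative gives -4.
(Remaining 58 profiles checked similarly; truth is weakly best in each.)
In every case the truthful report is at least as good as any alternative, so it is a dominant strategy.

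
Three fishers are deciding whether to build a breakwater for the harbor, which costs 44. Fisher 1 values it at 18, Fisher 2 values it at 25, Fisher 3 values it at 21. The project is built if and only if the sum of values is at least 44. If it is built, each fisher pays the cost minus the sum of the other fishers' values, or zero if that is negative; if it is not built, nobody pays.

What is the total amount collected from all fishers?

Total value 64 ≥ cost 44, so it is built.
Fisher 1: others sum to 46; max(0, 44 - 46) = 0.
Fisher 2: others sum to 39; max(0, 44 - 39) = 5.
Fisher 3: others sum to 43; max(0, 44 - 43) = 1.
Total collected = 0 + 5 + 1 = 6.

6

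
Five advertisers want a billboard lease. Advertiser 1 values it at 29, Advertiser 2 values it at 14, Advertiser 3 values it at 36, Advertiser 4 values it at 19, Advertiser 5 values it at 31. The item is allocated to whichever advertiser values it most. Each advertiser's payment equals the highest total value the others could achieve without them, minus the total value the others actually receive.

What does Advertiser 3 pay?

31

Advertiser 3 has the highest value and receives the item.
Without Advertiser 3, the item would go to the next-highest value, 31, so the others could achieve 31.
With Advertiser 3 present and winning, the others receive nothing, so their total is 0.
Payment = 31 - 0 = 31.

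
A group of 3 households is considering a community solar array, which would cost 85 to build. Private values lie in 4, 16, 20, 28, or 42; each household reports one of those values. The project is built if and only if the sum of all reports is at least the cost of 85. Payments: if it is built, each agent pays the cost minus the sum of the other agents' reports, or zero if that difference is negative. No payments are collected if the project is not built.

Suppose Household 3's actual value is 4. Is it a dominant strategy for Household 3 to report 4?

Yes

Check each profile of the others' reports and compare truth against every alternative report.
Others report (28, 42): truth gives 0, best alternative gives -11.
Others report (42, 28): truth gives 0, best alternative gives -11.
Others report (42, 42): truth gives 3, best alternative gives 3.
Others report (4, 4): truth gives 0, best alternative gives 0.
Others report (4, 16): truth gives 0, best alternative gives 0.
Others report (4, 20): truth gives 0, best alternative gives 0.
(Remaining 19 profiles checked similarly; truth is weakly best in each.)
In every case the truthful report is at least as good as any alternative, so it is a dominant strategy.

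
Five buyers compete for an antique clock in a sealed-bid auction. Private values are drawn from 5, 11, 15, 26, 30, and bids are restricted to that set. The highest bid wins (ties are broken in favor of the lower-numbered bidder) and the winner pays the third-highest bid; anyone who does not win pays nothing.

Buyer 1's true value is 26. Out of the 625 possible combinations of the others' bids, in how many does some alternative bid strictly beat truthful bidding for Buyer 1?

108

Others bid (5, 5, 5, 30): truth gives 0; bid 30 gives 21 > 0. Violating.
Others bid (5, 5, 11, 30): truth gives 0; bid 30 gives 15 > 0. Violating.
Others bid (5, 5, 15, 30): truth gives 0; bid 30 gives 11 > 0. Violating.
Others bid (5, 5, 30, 5): truth gives 0; bid 30 gives 21 > 0. Violating.
Others bid (5, 5, 5, 5): truth gives 21; no alternative beats it.
Others bid (5, 5, 5, 11): truth gives 21; no alternative beats it.
(Checking all 625 profiles: 108 have a profitable deviation, 517 do not.)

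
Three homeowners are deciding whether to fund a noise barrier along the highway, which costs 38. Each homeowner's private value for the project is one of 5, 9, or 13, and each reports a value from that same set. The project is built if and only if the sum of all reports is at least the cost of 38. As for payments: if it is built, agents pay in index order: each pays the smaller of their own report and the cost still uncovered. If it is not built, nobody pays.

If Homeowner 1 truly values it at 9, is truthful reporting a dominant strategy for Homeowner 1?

Yes

Check each profile of the others' reports and compare truth against every alternative report.
Others report (5, 5): truth gives 0, best alternative gives 0.
Others report (5, 9): truth gives 0, best alternative gives 0.
Others report (5, 13): truth gives 0, best alternative gives 0.
Others report (9, 5): truth gives 0, best alternative gives 0.
Others report (9, 9): truth gives 0, best alternative gives 0.
Others report (9, 13): truth gives 0, best alternative gives 0.
(Remaining 3 profiles checked similarly; truth is weakly best in each.)
In every case the truthful report is at least as good as any alternative, so it is a dominant strategy.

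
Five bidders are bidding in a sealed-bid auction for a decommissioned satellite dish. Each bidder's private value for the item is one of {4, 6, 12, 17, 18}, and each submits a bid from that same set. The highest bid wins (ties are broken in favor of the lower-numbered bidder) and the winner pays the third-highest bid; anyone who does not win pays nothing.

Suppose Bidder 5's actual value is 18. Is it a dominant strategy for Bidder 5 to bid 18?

Check each profile of the others' bids and compare truth against every alternative bid.
Others bid (4, 4, 4, 17): truth gives 14, best alternative gives 0.
Others bid (4, 4, 17, 4): truth gives 14, best alternative gives 0.
Others bid (4, 17, 4, 4): truth gives 14, best alternative gives 0.
Others bid (17, 4, 4, 4): truth gives 14, best alternative gives 0.
Others bid (4, 4, 6, 17): truth gives 12, best alternative gives 0.
Others bid (4, 4, 17, 6): truth gives 12, best alternative gives 0.
(Remaining 619 profiles checked similarly; truth is weakly best in each.)
In every case the truthful bid is at least as good as any alternative, so it is a dominant strategy.

Yes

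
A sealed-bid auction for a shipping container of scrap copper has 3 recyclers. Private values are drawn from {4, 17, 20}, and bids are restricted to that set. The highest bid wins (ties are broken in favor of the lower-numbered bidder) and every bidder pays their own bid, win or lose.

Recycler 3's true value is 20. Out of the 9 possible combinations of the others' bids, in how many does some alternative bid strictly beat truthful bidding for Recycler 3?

Others bid (4, 4): truth gives 0; bid 17 gives 3 > 0. Violating.
Others bid (4, 20): truth gives -20; bid 4 gives -4 > -20. Violating.
Others bid (17, 20): truth gives -20; bid 4 gives -4 > -20. Violating.
Others bid (20, 4): truth gives -20; bid 4 gives -4 > -20. Violating.
Others bid (4, 17): truth gives 0; no alternative beats it.
Others bid (17, 4): truth gives 0; no alternative beats it.
(Checking all 9 profiles: 6 have a profitable deviation, 3 do not.)

6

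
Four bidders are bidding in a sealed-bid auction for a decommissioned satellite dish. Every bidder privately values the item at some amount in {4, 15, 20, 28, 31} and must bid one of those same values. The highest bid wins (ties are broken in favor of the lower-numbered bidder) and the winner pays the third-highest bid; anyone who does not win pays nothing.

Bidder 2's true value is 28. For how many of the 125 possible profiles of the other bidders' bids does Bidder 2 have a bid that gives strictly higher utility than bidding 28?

Others bid (4, 4, 31): truth gives 0; bid 31 gives 24 > 0. Violating.
Others bid (4, 15, 31): truth gives 0; bid 31 gives 13 > 0. Violating.
Others bid (4, 20, 31): truth gives 0; bid 31 gives 8 > 0. Violating.
Others bid (4, 31, 4): truth gives 0; bid 31 gives 24 > 0. Violating.
Others bid (4, 4, 4): truth gives 24; no alternative beats it.
Others bid (4, 4, 15): truth gives 24; no alternative beats it.
(Checking all 125 profiles: 27 have a profitable deviation, 98 do not.)

27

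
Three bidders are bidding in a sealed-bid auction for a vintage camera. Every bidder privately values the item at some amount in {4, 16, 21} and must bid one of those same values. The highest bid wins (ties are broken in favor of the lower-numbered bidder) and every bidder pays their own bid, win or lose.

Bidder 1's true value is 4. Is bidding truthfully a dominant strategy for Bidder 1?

Check each profile of the others' bids and compare truth against every alternative bid.
Others bid (4, 4): truth gives 0, best alternative gives -12.
Others bid (4, 21): truth gives -4, best alternative gives -16.
Others bid (16, 21): truth gives -4, best alternative gives -16.
Others bid (21, 4): truth gives -4, best alternative gives -16.
Others bid (21, 16): truth gives -4, best alternative gives -16.
Others bid (21, 21): truth gives -4, best alternative gives -16.
(Remaining 3 profiles checked similarly; truth is weakly best in each.)
In every case the truthful bid is at least as good as any alternative, so it is a dominant strategy.

Yes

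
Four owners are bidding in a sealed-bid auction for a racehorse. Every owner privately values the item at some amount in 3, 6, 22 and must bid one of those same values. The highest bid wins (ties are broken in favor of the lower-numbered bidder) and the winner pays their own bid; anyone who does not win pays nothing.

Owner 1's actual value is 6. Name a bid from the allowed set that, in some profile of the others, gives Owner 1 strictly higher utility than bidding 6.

Suppose Owner 2 bids 3, Owner 3 bids 3 and Owner 4 bids 3.
Bid 6: wins, pays 6, utility 6 - 6 = 0.
Bid 3: wins, pays 3, utility 6 - 3 = 3.
So bidding 3 beats truth here (3 > 0).

3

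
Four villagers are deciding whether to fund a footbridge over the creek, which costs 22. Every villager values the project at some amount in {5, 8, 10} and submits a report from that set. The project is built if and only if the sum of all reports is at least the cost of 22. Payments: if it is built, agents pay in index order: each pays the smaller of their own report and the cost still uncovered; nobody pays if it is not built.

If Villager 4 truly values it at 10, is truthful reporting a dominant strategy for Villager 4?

Yes

Check each profile of the others' reports and compare truth against every alternative report.
Others report (5, 8, 10): truth gives 10, best alternative gives 10.
Others report (5, 10, 8): truth gives 10, best alternative gives 10.
Others report (5, 10, 10): truth gives 10, best alternative gives 10.
Others report (8, 5, 10): truth gives 10, best alternative gives 10.
Others report (8, 8, 8): truth gives 10, best alternative gives 10.
Others report (8, 8, 10): truth gives 10, best alternative gives 10.
(Remaining 21 profiles checked similarly; truth is weakly best in each.)
In every case the truthful report is at least as good as any alternative, so it is a dominant strategy.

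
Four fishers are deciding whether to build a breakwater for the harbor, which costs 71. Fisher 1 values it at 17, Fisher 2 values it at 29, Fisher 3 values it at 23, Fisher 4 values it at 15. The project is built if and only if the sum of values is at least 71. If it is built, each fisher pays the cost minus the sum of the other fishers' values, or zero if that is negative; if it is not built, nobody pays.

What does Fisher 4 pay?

Total value 84 ≥ cost 71, so the project is built.
The other fishers' values sum to 69.
Cost minus that sum is 71 - 69 = 2.

2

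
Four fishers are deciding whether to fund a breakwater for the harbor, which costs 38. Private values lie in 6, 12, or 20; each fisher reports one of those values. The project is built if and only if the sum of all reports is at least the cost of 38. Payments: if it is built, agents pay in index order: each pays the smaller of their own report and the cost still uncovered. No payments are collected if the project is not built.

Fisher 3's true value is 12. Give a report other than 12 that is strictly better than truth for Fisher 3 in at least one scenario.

Suppose Fisher 1 reports 6, Fisher 2 reports 6 and Fisher 4 reports 20.
Report 12: project built, pays 12, utility 12 - 12 = 0.
Report 6: project built, pays 6, utility 12 - 6 = 6.
So reporting 6 beats truth here (6 > 0).

6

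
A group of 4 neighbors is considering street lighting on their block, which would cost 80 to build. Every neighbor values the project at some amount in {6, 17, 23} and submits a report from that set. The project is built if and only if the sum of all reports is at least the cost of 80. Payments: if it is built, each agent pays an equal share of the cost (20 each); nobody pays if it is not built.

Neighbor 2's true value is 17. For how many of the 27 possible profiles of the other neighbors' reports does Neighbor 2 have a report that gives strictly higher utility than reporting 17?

4

Others report (17, 23, 23): truth gives -3; report 6 gives 0 > -3. Violating.
Others report (23, 17, 23): truth gives -3; report 6 gives 0 > -3. Violating.
Others report (23, 23, 17): truth gives -3; report 6 gives 0 > -3. Violating.
Others report (23, 23, 23): truth gives -3; report 6 gives 0 > -3. Violating.
Others report (6, 6, 6): truth gives 0; no alternative beats it.
Others report (6, 6, 17): truth gives 0; no alternative beats it.
(Checking all 27 profiles: 4 have a profitable deviation, 23 do not.)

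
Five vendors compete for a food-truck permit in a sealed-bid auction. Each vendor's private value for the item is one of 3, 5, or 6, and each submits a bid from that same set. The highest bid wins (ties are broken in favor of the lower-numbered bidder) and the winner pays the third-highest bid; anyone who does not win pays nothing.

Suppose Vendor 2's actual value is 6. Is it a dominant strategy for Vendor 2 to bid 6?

Check each profile of the others' bids and compare truth against every alternative bid.
Others bid (3, 3, 3, 6): truth gives 3, best alternative gives 0.
Others bid (3, 3, 6, 3): truth gives 3, best alternative gives 0.
Others bid (3, 6, 3, 3): truth gives 3, best alternative gives 0.
Others bid (5, 3, 3, 3): truth gives 3, best alternative gives 0.
Others bid (3, 3, 5, 6): truth gives 1, best alternative gives 0.
Others bid (3, 3, 6, 5): truth gives 1, best alternative gives 0.
(Remaining 75 profiles checked similarly; truth is weakly best in each.)
In every case the truthful bid is at least as good as any alternative, so it is a dominant strategy.

Yes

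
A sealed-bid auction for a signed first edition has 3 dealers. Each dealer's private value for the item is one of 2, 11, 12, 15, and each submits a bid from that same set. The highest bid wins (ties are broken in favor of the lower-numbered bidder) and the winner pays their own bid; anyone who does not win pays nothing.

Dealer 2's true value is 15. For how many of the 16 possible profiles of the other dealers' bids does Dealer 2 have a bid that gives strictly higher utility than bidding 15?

Others bid (2, 2): truth gives 0; bid 11 gives 4 > 0. Violating.
Others bid (2, 11): truth gives 0; bid 11 gives 4 > 0. Violating.
Others bid (2, 12): truth gives 0; bid 12 gives 3 > 0. Violating.
Others bid (11, 2): truth gives 0; bid 12 gives 3 > 0. Violating.
Others bid (2, 15): truth gives 0; no alternative beats it.
Others bid (11, 15): truth gives 0; no alternative beats it.
(Checking all 16 profiles: 6 have a profitable deviation, 10 do not.)

6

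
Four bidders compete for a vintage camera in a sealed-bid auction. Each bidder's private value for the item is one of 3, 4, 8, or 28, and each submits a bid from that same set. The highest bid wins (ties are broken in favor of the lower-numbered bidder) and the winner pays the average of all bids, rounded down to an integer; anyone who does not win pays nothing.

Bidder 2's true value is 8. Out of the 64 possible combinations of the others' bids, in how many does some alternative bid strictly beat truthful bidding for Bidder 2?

4

Others bid (3, 3, 3): truth gives 4; bid 4 gives 5 > 4. Violating.
Others bid (3, 3, 4): truth gives 4; bid 4 gives 5 > 4. Violating.
Others bid (3, 4, 3): truth gives 4; bid 4 gives 5 > 4. Violating.
Others bid (3, 4, 4): truth gives 4; bid 4 gives 5 > 4. Violating.
Others bid (3, 3, 8): truth gives 3; no alternative beats it.
Others bid (3, 3, 28): truth gives 0; no alternative beats it.
(Checking all 64 profiles: 4 have a profitable deviation, 60 do not.)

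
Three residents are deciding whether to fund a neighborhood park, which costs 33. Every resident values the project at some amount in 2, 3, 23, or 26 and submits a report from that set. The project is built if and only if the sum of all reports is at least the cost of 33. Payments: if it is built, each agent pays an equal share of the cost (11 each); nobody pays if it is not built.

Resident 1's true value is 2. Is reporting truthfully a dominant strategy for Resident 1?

Yes

Check each profile of the others' reports and compare truth against every alternative report.
Others report (23, 23): truth gives -9, best alternative gives -9.
Others report (23, 26): truth gives -9, best alternative gives -9.
Others report (26, 23): truth gives -9, best alternative gives -9.
Others report (26, 26): truth gives -9, best alternative gives -9.
Others report (2, 2): truth gives 0, best alternative gives 0.
Others report (2, 3): truth gives 0, best alternative gives 0.
(Remaining 10 profiles checked similarly; truth is weakly best in each.)
In every case the truthful report is at least as good as any alternative, so it is a dominant strategy.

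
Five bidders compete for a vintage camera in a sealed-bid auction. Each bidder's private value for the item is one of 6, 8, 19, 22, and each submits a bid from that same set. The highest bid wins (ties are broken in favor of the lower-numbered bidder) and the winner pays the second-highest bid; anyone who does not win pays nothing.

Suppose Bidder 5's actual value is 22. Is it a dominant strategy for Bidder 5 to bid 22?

Yes

Check each profile of the others' bids and compare truth against every alternative bid.
Others bid (6, 6, 6, 19): truth gives 3, best alternative gives 0.
Others bid (6, 6, 8, 19): truth gives 3, best alternative gives 0.
Others bid (6, 6, 19, 6): truth gives 3, best alternative gives 0.
Others bid (6, 6, 19, 8): truth gives 3, best alternative gives 0.
Others bid (6, 6, 19, 19): truth gives 3, best alternative gives 0.
Others bid (6, 8, 6, 19): truth gives 3, best alternative gives 0.
(Remaining 250 profiles checked similarly; truth is weakly best in each.)
In every case the truthful bid is at least as good as any alternative, so it is a dominant strategy.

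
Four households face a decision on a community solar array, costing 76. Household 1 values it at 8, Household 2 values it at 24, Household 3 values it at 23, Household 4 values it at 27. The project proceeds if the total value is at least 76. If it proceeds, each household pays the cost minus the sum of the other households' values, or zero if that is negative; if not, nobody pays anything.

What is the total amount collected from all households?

58

Total value 82 ≥ cost 76, so it is built.
Household 1: others sum to 74; max(0, 76 - 74) = 2.
Household 2: others sum to 58; max(0, 76 - 58) = 18.
Household 3: others sum to 59; max(0, 76 - 59) = 17.
Household 4: others sum to 55; max(0, 76 - 55) = 21.
Total collected = 2 + 18 + 17 + 21 = 58.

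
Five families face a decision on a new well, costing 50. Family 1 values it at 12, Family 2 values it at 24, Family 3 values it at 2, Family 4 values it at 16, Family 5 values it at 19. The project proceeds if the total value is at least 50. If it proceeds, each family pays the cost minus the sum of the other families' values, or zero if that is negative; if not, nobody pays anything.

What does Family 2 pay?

Total value 73 ≥ cost 50, so the project is built.
The other families' values sum to 49.
Cost minus that sum is 50 - 49 = 1.

1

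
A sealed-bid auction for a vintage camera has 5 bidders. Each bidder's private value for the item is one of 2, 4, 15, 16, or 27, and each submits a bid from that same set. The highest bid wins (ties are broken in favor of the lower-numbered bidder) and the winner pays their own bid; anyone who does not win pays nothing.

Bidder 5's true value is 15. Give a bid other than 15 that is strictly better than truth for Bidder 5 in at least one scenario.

Suppose Bidder 1 bids 2, Bidder 2 bids 2, Bidder 3 bids 2 and Bidder 4 bids 2.
Bid 15: wins, pays 15, utility 15 - 15 = 0.
Bid 4: wins, pays 4, utility 15 - 4 = 11.
So bidding 4 beats truth here (11 > 0).

4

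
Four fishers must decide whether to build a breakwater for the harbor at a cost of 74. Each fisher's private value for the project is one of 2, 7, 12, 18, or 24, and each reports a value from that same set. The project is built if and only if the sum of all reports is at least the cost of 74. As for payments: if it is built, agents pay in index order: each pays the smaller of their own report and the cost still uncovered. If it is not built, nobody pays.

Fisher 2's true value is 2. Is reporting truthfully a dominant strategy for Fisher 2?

Check each profile of the others' reports and compare truth against every alternative report.
Others report (24, 24, 24): truth gives 0, best alternative gives -5.
Others report (2, 2, 2): truth gives 0, best alternative gives 0.
Others report (2, 2, 7): truth gives 0, best alternative gives 0.
Others report (2, 2, 12): truth gives 0, best alternative gives 0.
Others report (2, 2, 18): truth gives 0, best alternative gives 0.
Others report (2, 2, 24): truth gives 0, best alternative gives 0.
(Remaining 119 profiles checked similarly; truth is weakly best in each.)
In every case the truthful report is at least as good as any alternative, so it is a dominant strategy.

Yes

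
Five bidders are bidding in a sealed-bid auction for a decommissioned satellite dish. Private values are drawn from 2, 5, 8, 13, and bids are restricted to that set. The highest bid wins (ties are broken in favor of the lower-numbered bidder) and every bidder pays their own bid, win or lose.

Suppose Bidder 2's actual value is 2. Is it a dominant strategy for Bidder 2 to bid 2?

Check each profile of the others' bids and compare truth against every alternative bid.
Others bid (2, 2, 2, 8): truth gives -2, best alternative gives -5.
Others bid (2, 2, 2, 13): truth gives -2, best alternative gives -5.
Others bid (2, 2, 5, 8): truth gives -2, best alternative gives -5.
Others bid (2, 2, 5, 13): truth gives -2, best alternative gives -5.
Others bid (2, 2, 8, 2): truth gives -2, best alternative gives -5.
Others bid (2, 2, 8, 5): truth gives -2, best alternative gives -5.
(Remaining 250 profiles checked similarly; truth is weakly best in each.)
In every case the truthful bid is at least as good as any alternative, so it is a dominant strategy.

Yes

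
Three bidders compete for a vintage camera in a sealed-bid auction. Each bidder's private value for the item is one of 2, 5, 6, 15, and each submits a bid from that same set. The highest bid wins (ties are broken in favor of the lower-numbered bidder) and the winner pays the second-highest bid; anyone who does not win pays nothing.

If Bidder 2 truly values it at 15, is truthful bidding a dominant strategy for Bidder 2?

Yes

Check each profile of the others' bids and compare truth against every alternative bid.
Others bid (6, 2): truth gives 9, best alternative gives 0.
Others bid (6, 5): truth gives 9, best alternative gives 0.
Others bid (6, 6): truth gives 9, best alternative gives 0.
Others bid (2, 2): truth gives 13, best alternative gives 13.
Others bid (2, 5): truth gives 10, best alternative gives 10.
Others bid (5, 2): truth gives 10, best alternative gives 10.
(Remaining 10 profiles checked similarly; truth is weakly best in each.)
In every case the truthful bid is at least as good as any alternative, so it is a dominant strategy.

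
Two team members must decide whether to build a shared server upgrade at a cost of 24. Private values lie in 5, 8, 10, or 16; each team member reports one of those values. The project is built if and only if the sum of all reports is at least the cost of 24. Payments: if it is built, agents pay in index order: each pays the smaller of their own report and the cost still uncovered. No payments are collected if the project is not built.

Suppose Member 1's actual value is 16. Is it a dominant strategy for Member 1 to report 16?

No

Consider the case where Member 2 reports 16.
Truthful report 16: project built, pays 16, utility 16 - 16 = 0.
Report 8 instead: project built, pays 8, utility 16 - 8 = 8.
Since 8 > 0, reporting 8 is strictly better here, so truthful reporting is not dominant.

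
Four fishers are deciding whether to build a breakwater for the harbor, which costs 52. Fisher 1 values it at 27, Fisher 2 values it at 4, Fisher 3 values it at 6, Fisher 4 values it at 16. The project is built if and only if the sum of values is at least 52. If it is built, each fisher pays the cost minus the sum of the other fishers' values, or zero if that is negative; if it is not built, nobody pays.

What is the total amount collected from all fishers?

49

Total value 53 ≥ cost 52, so it is built.
Fisher 1: others sum to 26; max(0, 52 - 26) = 26.
Fisher 2: others sum to 49; max(0, 52 - 49) = 3.
Fisher 3: others sum to 47; max(0, 52 - 47) = 5.
Fisher 4: others sum to 37; max(0, 52 - 37) = 15.
Total collected = 26 + 3 + 5 + 15 = 49.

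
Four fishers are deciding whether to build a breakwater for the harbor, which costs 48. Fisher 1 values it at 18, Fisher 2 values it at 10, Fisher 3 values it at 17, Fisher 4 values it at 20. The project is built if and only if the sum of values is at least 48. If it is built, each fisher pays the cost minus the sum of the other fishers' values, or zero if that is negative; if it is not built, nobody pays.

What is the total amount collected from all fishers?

4

Total value 65 ≥ cost 48, so it is built.
Fisher 1: others sum to 47; max(0, 48 - 47) = 1.
Fisher 2: others sum to 55; max(0, 48 - 55) = 0.
Fisher 3: others sum to 48; max(0, 48 - 48) = 0.
Fisher 4: others sum to 45; max(0, 48 - 45) = 3.
Total collected = 1 + 0 + 0 + 3 = 4.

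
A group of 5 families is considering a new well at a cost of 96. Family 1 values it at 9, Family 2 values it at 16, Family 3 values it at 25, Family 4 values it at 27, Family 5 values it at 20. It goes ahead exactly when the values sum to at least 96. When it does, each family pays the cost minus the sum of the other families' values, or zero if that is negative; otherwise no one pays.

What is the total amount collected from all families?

Total value 97 ≥ cost 96, so it is built.
Family 1: others sum to 88; max(0, 96 - 88) = 8.
Family 2: others sum to 81; max(0, 96 - 81) = 15.
Family 3: others sum to 72; max(0, 96 - 72) = 24.
Family 4: others sum to 70; max(0, 96 - 70) = 26.
Family 5: others sum to 77; max(0, 96 - 77) = 19.
Total collected = 8 + 15 + 24 + 26 + 19 = 92.

92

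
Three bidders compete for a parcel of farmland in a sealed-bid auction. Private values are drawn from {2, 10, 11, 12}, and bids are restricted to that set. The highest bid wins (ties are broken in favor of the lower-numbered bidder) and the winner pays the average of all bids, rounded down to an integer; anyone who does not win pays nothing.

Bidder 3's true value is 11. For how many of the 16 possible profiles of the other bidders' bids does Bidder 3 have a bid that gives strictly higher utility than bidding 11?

Others bid (2, 2): truth gives 6; bid 10 gives 7 > 6. Violating.
Others bid (2, 11): truth gives 0; bid 12 gives 3 > 0. Violating.
Others bid (11, 2): truth gives 0; bid 12 gives 3 > 0. Violating.
Others bid (2, 10): truth gives 4; no alternative beats it.
Others bid (2, 12): truth gives 0; no alternative beats it.
(Checking all 16 profiles: 3 have a profitable deviation, 13 do not.)

3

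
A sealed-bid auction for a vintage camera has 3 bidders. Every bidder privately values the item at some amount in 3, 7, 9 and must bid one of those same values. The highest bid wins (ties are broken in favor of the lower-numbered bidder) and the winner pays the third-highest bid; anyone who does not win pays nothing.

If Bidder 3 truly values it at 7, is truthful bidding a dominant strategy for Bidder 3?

Consider the case where Bidder 1 bids 3 and Bidder 2 bids 7.
Truthful bid 7: loses, pays 0, utility 0.
Bid 9 instead: wins, pays 3, utility 7 - 3 = 4.
Since 4 > 0, bidding 9 is strictly better here, so truthful bidding is not dominant.

No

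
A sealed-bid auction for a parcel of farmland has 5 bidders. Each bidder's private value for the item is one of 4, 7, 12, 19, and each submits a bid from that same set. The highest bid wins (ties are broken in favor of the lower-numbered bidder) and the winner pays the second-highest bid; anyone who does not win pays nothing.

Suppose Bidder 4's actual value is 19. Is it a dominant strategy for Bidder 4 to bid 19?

Check each profile of the others' bids and compare truth against every alternative bid.
Others bid (4, 4, 12, 4): truth gives 7, best alternative gives 0.
Others bid (4, 4, 12, 7): truth gives 7, best alternative gives 0.
Others bid (4, 4, 12, 12): truth gives 7, best alternative gives 0.
Others bid (4, 7, 12, 4): truth gives 7, best alternative gives 0.
Others bid (4, 7, 12, 7): truth gives 7, best alternative gives 0.
Others bid (4, 7, 12, 12): truth gives 7, best alternative gives 0.
(Remaining 250 profiles checked similarly; truth is weakly best in each.)
In every case the truthful bid is at least as good as any alternative, so it is a dominant strategy.

Yes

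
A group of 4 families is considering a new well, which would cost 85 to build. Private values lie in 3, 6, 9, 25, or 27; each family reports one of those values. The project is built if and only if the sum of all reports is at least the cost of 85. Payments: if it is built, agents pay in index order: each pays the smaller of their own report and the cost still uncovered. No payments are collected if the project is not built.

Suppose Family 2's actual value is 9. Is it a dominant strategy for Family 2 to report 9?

Consider the case where Family 1 reports 25, Family 3 reports 27 and Family 4 reports 27.
Truthful report 9: project built, pays 9, utility 9 - 9 = 0.
Report 6 instead: project built, pays 6, utility 9 - 6 = 3.
Since 3 > 0, reporting 6 is strictly better here, so truthful reporting is not dominant.

No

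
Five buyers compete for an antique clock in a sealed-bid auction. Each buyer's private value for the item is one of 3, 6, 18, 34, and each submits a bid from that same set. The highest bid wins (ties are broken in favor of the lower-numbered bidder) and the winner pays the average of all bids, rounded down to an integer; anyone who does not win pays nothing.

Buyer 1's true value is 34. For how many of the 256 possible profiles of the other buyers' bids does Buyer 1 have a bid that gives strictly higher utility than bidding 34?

Others bid (3, 3, 3, 3): truth gives 25; bid 3 gives 31 > 25. Violating.
Others bid (3, 3, 3, 6): truth gives 25; bid 6 gives 30 > 25. Violating.
Others bid (3, 3, 3, 18): truth gives 22; bid 18 gives 25 > 22. Violating.
Others bid (3, 3, 6, 3): truth gives 25; bid 6 gives 30 > 25. Violating.
Others bid (3, 3, 3, 34): truth gives 19; no alternative beats it.
Others bid (3, 3, 6, 34): truth gives 18; no alternative beats it.
(Checking all 256 profiles: 81 have a profitable deviation, 175 do not.)

81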